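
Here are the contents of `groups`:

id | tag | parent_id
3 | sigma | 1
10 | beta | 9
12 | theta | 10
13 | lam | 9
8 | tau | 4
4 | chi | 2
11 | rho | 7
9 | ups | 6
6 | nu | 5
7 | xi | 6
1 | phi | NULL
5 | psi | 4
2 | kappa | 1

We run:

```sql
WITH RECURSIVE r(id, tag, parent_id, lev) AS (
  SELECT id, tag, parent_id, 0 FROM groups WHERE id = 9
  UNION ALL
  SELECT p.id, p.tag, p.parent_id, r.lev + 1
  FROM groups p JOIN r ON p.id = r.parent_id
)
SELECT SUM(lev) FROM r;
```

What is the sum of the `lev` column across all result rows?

15

Base: id=9 (ups), parent_id=6, lev 0.
Iteration 1: join on id=6 -> nu (id 6, parent_id=5, lev 1).
Iteration 2: join on id=5 -> psi (id 5, parent_id=4, lev 2).
Iteration 3: join on id=4 -> chi (id 4, parent_id=2, lev 3).
Iteration 4: join on id=2 -> kappa (id 2, parent_id=1, lev 4).
Iteration 5: join on id=1 -> phi (id 1, parent_id=NULL, lev 5).
Iteration 6: parent_id is NULL; no match; recursion stops.
SUM(lev) = 0 + 1 + 2 + 3 + 4 + 5 = 15.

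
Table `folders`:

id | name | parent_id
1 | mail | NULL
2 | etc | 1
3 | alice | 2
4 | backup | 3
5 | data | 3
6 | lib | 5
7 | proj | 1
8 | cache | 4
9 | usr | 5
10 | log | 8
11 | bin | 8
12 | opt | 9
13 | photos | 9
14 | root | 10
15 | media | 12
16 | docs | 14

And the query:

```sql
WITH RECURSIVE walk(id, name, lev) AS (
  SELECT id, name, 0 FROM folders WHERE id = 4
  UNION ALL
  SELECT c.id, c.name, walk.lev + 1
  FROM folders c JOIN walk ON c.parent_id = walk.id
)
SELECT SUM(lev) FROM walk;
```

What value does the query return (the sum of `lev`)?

12

Base: id=4 (backup) at lev 0.
Iteration 1: rows with parent_id in {4} -> cache (id 8, lev 1).
Iteration 2: rows with parent_id in {8} -> log (id 10, lev 2), bin (id 11, lev 2).
Iteration 3: rows with parent_id in {10,11} -> root (id 14, lev 3).
Iteration 4: rows with parent_id in {14} -> docs (id 16, lev 4).
Iteration 5: no rows with parent_id in {16}; recursion stops.
SUM(lev) = 0 + 1 + 2 + 2 + 3 + 4 = 12.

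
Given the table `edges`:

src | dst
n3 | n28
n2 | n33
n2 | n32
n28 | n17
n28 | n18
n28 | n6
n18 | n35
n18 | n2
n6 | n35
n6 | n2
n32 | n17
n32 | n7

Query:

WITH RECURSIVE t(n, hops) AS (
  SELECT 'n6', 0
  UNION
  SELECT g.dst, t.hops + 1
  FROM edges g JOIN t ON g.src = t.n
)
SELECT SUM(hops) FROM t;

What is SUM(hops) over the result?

12

Base: (n6, hops=0).
Iteration 1: edges from {n6} -> (n2, hops=1), (n35, hops=1).
Iteration 2: edges from {n2,n35} -> (n32, hops=2), (n33, hops=2).
Iteration 3: edges from {n32,n33} -> (n17, hops=3), (n7, hops=3).
Iteration 4: no outgoing edges from {n17,n7}; recursion stops.
SUM(hops) = 0 + 1 + 1 + 2 + 2 + 3 + 3 = 12.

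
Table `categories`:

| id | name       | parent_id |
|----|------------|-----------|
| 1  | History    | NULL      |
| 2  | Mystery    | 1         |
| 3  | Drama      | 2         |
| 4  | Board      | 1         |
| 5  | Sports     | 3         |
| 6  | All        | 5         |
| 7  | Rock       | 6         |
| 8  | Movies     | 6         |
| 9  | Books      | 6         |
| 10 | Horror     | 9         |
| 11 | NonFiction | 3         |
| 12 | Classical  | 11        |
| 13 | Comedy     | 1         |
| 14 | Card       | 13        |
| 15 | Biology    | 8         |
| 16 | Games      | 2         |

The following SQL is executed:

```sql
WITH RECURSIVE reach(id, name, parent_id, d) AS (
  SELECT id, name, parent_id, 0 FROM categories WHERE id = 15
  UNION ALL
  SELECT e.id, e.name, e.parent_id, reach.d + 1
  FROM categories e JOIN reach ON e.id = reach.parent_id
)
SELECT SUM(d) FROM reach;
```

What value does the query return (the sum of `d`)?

21

Base: id=15 (Biology), parent_id=8, d 0.
Iteration 1: join on id=8 -> Movies (id 8, parent_id=6, d 1).
Iteration 2: join on id=6 -> All (id 6, parent_id=5, d 2).
Iteration 3: join on id=5 -> Sports (id 5, parent_id=3, d 3).
Iteration 4: join on id=3 -> Drama (id 3, parent_id=2, d 4).
Iteration 5: join on id=2 -> Mystery (id 2, parent_id=1, d 5).
Iteration 6: join on id=1 -> History (id 1, parent_id=NULL, d 6).
Iteration 7: parent_id is NULL; no match; recursion stops.
SUM(d) = 0 + 1 + 2 + 3 + 4 + 5 + 6 = 21.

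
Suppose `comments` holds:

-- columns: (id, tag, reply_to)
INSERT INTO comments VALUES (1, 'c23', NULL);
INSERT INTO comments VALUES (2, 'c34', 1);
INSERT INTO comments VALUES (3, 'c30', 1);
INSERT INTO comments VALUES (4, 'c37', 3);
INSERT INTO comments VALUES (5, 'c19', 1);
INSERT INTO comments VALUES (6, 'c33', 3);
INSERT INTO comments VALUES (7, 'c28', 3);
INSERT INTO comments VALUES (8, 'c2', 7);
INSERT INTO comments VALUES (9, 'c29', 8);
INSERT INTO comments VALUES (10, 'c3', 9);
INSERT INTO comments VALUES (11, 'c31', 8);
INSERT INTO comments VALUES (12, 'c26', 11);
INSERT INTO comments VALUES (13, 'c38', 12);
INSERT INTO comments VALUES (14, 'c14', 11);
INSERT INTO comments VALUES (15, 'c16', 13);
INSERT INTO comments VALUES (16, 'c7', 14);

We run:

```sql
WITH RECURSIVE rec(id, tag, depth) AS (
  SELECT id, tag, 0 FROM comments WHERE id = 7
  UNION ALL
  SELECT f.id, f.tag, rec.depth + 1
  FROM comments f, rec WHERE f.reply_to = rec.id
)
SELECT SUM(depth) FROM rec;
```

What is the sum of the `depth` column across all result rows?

27

Base: id=7 (c28) at depth 0.
Iteration 1: rows with reply_to in {7} -> c2 (id 8, depth 1).
Iteration 2: rows with reply_to in {8} -> c29 (id 9, depth 2), c31 (id 11, depth 2).
Iteration 3: rows with reply_to in {9,11} -> c3 (id 10, depth 3), c26 (id 12, depth 3), c14 (id 14, depth 3).
Iteration 4: rows with reply_to in {10,12,14} -> c38 (id 13, depth 4), c7 (id 16, depth 4).
Iteration 5: rows with reply_to in {13,16} -> c16 (id 15, depth 5).
Iteration 6: no rows with reply_to in {15}; recursion stops.
SUM(depth) = 0 + 1 + 2 + 2 + 3 + 3 + 3 + 4 + 4 + 5 = 27.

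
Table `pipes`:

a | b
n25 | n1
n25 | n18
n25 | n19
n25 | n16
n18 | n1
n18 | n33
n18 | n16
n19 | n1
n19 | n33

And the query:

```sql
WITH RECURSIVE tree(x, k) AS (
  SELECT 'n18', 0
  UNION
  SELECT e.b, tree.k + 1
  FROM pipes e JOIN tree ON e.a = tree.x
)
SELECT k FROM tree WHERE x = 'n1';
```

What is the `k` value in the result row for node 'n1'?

1

Base: (n18, k=0).
Iteration 1: edges from {n18} -> (n1, k=1), (n16, k=1), (n33, k=1).
Iteration 2: no outgoing edges from {n1,n16,n33}; recursion stops.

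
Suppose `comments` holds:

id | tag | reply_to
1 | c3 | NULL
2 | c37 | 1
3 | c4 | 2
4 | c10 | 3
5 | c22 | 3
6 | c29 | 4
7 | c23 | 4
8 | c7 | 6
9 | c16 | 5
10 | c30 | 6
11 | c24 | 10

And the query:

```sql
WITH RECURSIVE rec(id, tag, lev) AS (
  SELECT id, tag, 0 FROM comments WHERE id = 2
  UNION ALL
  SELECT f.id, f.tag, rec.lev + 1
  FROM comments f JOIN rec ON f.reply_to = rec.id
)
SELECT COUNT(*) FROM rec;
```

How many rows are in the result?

Base: id=2 (c37) at lev 0.
Iteration 1: rows with reply_to in {2} -> c4 (id 3, lev 1).
Iteration 2: rows with reply_to in {3} -> c10 (id 4, lev 2), c22 (id 5, lev 2).
Iteration 3: rows with reply_to in {4,5} -> c29 (id 6, lev 3), c23 (id 7, lev 3), c16 (id 9, lev 3).
Iteration 4: rows with reply_to in {6,7,9} -> c7 (id 8, lev 4), c30 (id 10, lev 4).
Iteration 5: rows with reply_to in {8,10} -> c24 (id 11, lev 5).
Iteration 6: no rows with reply_to in {11}; recursion stops.
Total rows emitted: 10.

10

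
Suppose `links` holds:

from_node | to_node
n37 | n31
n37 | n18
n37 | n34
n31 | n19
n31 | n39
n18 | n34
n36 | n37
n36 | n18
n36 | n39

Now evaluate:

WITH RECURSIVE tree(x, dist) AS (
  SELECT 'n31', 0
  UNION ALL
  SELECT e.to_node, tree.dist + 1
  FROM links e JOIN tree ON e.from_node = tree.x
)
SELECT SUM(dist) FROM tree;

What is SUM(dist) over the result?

Base: (n31, dist=0).
Iteration 1: edges from {n31} -> (n19, dist=1), (n39, dist=1).
Iteration 2: no outgoing edges from {n19,n39}; recursion stops.
SUM(dist) = 0 + 1 + 1 = 2.

2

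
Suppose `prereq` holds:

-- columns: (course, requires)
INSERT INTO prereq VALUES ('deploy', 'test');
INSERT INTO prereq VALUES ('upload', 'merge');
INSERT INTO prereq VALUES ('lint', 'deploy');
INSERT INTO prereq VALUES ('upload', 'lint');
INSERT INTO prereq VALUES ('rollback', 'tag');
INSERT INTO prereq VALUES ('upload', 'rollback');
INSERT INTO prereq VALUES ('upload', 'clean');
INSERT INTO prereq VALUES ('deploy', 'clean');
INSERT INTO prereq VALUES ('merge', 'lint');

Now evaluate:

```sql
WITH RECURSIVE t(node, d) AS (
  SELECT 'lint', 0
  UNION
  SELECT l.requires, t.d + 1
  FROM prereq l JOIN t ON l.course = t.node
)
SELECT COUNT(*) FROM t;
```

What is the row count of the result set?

4

Base: (lint, d=0).
Iteration 1: edges from {lint} -> (deploy, d=1).
Iteration 2: edges from {deploy} -> (clean, d=2), (test, d=2).
Iteration 3: no outgoing edges from {clean,test}; recursion stops.
Total rows emitted: 4.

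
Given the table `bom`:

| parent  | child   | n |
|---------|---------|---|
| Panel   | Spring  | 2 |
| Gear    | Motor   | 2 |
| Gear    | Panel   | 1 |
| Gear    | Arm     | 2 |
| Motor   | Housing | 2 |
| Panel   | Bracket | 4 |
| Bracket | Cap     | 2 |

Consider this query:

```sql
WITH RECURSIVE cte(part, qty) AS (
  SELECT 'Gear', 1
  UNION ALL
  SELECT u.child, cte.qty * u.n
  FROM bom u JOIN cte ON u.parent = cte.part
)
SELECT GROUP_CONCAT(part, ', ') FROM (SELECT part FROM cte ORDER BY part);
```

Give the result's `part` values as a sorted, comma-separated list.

Base: (Gear, qty=1).
Iteration 1: components of {Gear} -> Arm = 1*2 = 2, Motor = 1*2 = 2, Panel = 1*1 = 1.
Iteration 2: components of {Arm,Motor,Panel} -> Bracket = 1*4 = 4, Housing = 2*2 = 4, Spring = 1*2 = 2.
Iteration 3: components of {Bracket,Housing,Spring} -> Cap = 4*2 = 8.
Iteration 4: no further components; recursion stops.

Arm, Bracket, Cap, Gear, Housing, Motor, Panel, Spring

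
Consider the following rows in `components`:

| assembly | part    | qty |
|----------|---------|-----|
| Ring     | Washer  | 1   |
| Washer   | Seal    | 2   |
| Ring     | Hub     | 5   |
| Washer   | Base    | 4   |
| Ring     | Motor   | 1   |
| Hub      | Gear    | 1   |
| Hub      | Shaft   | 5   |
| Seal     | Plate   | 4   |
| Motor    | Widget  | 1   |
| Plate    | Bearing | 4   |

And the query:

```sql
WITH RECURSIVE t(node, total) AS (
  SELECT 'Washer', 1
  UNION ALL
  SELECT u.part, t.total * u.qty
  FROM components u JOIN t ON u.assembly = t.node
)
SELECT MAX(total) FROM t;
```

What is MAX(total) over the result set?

Base: (Washer, total=1).
Iteration 1: components of {Washer} -> Base = 1*4 = 4, Seal = 1*2 = 2.
Iteration 2: components of {Base,Seal} -> Plate = 2*4 = 8.
Iteration 3: components of {Plate} -> Bearing = 8*4 = 32.
Iteration 4: no further components; recursion stops.
total values: 1, 2, 4, 8, 32; the maximum is 32.

32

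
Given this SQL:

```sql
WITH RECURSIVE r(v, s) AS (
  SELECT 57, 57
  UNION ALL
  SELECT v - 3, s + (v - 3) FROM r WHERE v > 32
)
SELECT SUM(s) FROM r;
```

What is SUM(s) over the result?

Base: v=57, s=57.
Iteration 1: 57 > 32 holds -> v = 57 - 3 = 54, s = 57 + 54 = 111.
Iteration 2: 54 > 32 holds -> v = 54 - 3 = 51, s = 111 + 51 = 162.
Iteration 3: 51 > 32 holds -> v = 51 - 3 = 48, s = 162 + 48 = 210.
Iteration 4: 48 > 32 holds -> v = 48 - 3 = 45, s = 210 + 45 = 255.
Iteration 5: 45 > 32 holds -> v = 45 - 3 = 42, s = 255 + 42 = 297.
Iteration 6: 42 > 32 holds -> v = 42 - 3 = 39, s = 297 + 39 = 336.
Iteration 7: 39 > 32 holds -> v = 39 - 3 = 36, s = 336 + 36 = 372.
Iteration 8: 36 > 32 holds -> v = 36 - 3 = 33, s = 372 + 33 = 405.
Iteration 9: 33 > 32 holds -> v = 33 - 3 = 30, s = 405 + 30 = 435.
Iteration 10: 30 > 32 fails; recursion stops.
SUM(s) = 57 + 111 + 162 + 210 + 255 + 297 + 336 + 372 + 405 + 435 = 2640.

2640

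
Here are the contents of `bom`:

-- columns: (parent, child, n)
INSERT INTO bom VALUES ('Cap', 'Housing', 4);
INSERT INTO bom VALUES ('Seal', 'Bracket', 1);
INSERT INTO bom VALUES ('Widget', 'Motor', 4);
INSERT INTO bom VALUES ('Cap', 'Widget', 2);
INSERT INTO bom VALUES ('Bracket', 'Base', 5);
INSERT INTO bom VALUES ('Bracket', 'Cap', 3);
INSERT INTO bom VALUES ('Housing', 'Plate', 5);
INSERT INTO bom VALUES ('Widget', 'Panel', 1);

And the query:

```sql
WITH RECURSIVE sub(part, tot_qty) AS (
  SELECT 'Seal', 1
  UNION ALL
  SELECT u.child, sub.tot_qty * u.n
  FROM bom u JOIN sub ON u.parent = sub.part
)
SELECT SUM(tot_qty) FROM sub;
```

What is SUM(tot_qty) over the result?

Base: (Seal, tot_qty=1).
Iteration 1: components of {Seal} -> Bracket = 1*1 = 1.
Iteration 2: components of {Bracket} -> Base = 1*5 = 5, Cap = 1*3 = 3.
Iteration 3: components of {Base,Cap} -> Housing = 3*4 = 12, Widget = 3*2 = 6.
Iteration 4: components of {Housing,Widget} -> Motor = 6*4 = 24, Panel = 6*1 = 6, Plate = 12*5 = 60.
Iteration 5: no further components; recursion stops.
SUM(tot_qty) = 1 + 1 + 5 + 3 + 12 + 6 + 60 + 6 + 24 = 118.

118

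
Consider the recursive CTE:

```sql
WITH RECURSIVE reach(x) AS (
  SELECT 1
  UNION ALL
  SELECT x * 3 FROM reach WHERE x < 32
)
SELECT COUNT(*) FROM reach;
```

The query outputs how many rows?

5

Base: x=1.
Iteration 1: 1 < 32 holds -> x = 1 * 3 = 3.
Iteration 2: 3 < 32 holds -> x = 3 * 3 = 9.
Iteration 3: 9 < 32 holds -> x = 9 * 3 = 27.
Iteration 4: 27 < 32 holds -> x = 27 * 3 = 81.
Iteration 5: 81 < 32 fails; recursion stops.
Total rows emitted: 5.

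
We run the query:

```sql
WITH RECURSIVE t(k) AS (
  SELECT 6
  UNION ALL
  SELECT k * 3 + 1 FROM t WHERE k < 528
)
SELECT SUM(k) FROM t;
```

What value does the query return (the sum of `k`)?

Base: k=6.
Iteration 1: 6 < 528 holds -> k = 6 * 3 + 1 = 19.
Iteration 2: 19 < 528 holds -> k = 19 * 3 + 1 = 58.
Iteration 3: 58 < 528 holds -> k = 58 * 3 + 1 = 175.
Iteration 4: 175 < 528 holds -> k = 175 * 3 + 1 = 526.
Iteration 5: 526 < 528 holds -> k = 526 * 3 + 1 = 1579.
Iteration 6: 1579 < 528 fails; recursion stops.
SUM(k) = 6 + 19 + 58 + 175 + 526 + 1579 = 2363.

2363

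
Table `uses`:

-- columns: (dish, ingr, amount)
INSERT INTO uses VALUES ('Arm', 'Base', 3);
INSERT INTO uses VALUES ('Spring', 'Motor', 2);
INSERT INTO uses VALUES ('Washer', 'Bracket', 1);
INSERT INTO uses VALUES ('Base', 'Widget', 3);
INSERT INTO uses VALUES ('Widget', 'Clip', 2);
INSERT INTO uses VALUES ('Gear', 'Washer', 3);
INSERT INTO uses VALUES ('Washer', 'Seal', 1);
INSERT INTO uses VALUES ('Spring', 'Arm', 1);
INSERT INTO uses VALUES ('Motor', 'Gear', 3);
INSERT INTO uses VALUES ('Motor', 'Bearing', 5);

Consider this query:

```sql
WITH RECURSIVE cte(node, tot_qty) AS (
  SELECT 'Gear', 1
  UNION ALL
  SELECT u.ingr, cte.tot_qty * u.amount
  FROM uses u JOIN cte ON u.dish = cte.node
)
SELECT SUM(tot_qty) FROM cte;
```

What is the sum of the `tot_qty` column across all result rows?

10

Base: (Gear, tot_qty=1).
Iteration 1: components of {Gear} -> Washer = 1*3 = 3.
Iteration 2: components of {Washer} -> Bracket = 3*1 = 3, Seal = 3*1 = 3.
Iteration 3: no further components; recursion stops.
SUM(tot_qty) = 1 + 3 + 3 + 3 = 10.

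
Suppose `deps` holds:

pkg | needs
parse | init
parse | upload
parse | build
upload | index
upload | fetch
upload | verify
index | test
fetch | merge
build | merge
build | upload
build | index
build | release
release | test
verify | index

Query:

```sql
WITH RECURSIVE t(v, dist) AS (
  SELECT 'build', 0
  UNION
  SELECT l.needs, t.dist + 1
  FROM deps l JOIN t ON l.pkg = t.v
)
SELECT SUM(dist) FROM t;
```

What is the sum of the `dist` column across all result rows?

25

Base: (build, dist=0).
Iteration 1: edges from {build} -> (index, dist=1), (merge, dist=1), (release, dist=1), (upload, dist=1).
Iteration 2: edges from {index,merge,release,upload} -> (fetch, dist=2), (index, dist=2), (test, dist=2), (verify, dist=2). [UNION drops 1 duplicate row(s)]
Iteration 3: edges from {fetch,index,test,verify} -> (index, dist=3), (merge, dist=3), (test, dist=3).
Iteration 4: edges from {index,merge,test} -> (test, dist=4).
Iteration 5: no outgoing edges from {test}; recursion stops.
SUM(dist) = 0 + 1 + 1 + 1 + 1 + 2 + 2 + 2 + 2 + 3 + 3 + 3 + 4 = 25.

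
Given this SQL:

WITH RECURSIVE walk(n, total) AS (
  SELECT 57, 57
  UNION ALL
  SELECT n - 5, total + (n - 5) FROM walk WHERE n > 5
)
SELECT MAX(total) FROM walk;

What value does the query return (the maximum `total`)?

Base: n=57, total=57.
Iteration 1: 57 > 5 holds -> n = 57 - 5 = 52, total = 57 + 52 = 109.
Iteration 2: 52 > 5 holds -> n = 52 - 5 = 47, total = 109 + 47 = 156.
Iteration 3: 47 > 5 holds -> n = 47 - 5 = 42, total = 156 + 42 = 198.
Iteration 4: 42 > 5 holds -> n = 42 - 5 = 37, total = 198 + 37 = 235.
Iteration 5: 37 > 5 holds -> n = 37 - 5 = 32, total = 235 + 32 = 267.
Iteration 6: 32 > 5 holds -> n = 32 - 5 = 27, total = 267 + 27 = 294.
Iteration 7: 27 > 5 holds -> n = 27 - 5 = 22, total = 294 + 22 = 316.
Iteration 8: 22 > 5 holds -> n = 22 - 5 = 17, total = 316 + 17 = 333.
Iteration 9: 17 > 5 holds -> n = 17 - 5 = 12, total = 333 + 12 = 345.
Iteration 10: 12 > 5 holds -> n = 12 - 5 = 7, total = 345 + 7 = 352.
Iteration 11: 7 > 5 holds -> n = 7 - 5 = 2, total = 352 + 2 = 354.
Iteration 12: 2 > 5 fails; recursion stops.
total values: 57, 109, 156, 198, 235, 267, 294, 316, 333, 345, 352, 354; the maximum is 354.

354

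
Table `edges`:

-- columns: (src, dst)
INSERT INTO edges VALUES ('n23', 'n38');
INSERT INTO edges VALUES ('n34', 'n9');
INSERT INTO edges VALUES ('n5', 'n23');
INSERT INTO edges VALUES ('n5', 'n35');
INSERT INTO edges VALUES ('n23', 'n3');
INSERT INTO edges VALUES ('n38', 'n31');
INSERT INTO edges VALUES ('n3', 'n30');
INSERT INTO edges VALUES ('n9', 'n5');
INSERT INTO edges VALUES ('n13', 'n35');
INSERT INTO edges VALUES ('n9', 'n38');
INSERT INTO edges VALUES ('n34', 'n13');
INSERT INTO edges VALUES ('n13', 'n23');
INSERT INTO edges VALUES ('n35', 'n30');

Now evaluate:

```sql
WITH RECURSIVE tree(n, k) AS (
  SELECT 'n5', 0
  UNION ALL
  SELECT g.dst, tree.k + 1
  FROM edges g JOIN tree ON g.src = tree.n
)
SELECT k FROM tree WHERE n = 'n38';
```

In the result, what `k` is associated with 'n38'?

2

Base: (n5, k=0).
Iteration 1: edges from {n5} -> (n23, k=1), (n35, k=1).
Iteration 2: edges from {n23,n35} -> (n3, k=2), (n30, k=2), (n38, k=2).
Iteration 3: edges from {n3,n30,n38} -> (n30, k=3), (n31, k=3).
Iteration 4: no outgoing edges from {n30,n31}; recursion stops.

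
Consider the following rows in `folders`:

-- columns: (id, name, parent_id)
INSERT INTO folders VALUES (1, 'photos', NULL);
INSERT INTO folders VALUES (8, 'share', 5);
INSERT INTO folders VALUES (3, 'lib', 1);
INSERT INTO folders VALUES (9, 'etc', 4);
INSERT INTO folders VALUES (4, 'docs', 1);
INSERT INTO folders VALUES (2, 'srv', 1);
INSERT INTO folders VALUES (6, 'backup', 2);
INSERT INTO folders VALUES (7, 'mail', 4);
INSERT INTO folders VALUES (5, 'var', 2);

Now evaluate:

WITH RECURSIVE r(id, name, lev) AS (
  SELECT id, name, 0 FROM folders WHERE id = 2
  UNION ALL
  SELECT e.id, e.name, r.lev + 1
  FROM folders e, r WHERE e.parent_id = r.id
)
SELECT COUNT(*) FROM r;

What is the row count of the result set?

4

Base: id=2 (srv) at lev 0.
Iteration 1: rows with parent_id in {2} -> var (id 5, lev 1), backup (id 6, lev 1).
Iteration 2: rows with parent_id in {5,6} -> share (id 8, lev 2).
Iteration 3: no rows with parent_id in {8}; recursion stops.
Total rows emitted: 4.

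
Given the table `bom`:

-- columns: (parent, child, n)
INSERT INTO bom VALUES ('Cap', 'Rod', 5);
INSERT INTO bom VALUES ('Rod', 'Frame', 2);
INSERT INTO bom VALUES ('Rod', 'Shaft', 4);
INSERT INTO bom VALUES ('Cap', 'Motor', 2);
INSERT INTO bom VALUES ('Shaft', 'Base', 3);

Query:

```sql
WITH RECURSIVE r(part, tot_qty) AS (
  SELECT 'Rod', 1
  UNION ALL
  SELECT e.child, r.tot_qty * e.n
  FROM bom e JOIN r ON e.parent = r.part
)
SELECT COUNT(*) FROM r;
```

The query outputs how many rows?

4

Base: (Rod, tot_qty=1).
Iteration 1: components of {Rod} -> Frame = 1*2 = 2, Shaft = 1*4 = 4.
Iteration 2: components of {Frame,Shaft} -> Base = 4*3 = 12.
Iteration 3: no further components; recursion stops.
Total rows emitted: 4.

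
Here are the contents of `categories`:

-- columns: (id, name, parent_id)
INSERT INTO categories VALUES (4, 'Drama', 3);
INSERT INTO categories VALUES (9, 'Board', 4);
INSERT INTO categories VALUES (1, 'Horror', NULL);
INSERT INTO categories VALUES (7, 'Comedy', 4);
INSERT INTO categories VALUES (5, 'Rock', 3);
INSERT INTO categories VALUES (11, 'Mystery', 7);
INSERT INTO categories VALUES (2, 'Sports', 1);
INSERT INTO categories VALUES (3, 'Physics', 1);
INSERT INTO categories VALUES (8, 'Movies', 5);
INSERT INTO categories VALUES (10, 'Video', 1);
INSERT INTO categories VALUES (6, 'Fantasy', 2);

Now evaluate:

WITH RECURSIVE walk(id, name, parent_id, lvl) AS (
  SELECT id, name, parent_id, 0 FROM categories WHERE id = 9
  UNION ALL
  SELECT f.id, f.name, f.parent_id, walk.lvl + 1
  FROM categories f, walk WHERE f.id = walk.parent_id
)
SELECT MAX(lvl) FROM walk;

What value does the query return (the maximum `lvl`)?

Base: id=9 (Board), parent_id=4, lvl 0.
Iteration 1: join on id=4 -> Drama (id 4, parent_id=3, lvl 1).
Iteration 2: join on id=3 -> Physics (id 3, parent_id=1, lvl 2).
Iteration 3: join on id=1 -> Horror (id 1, parent_id=NULL, lvl 3).
Iteration 4: parent_id is NULL; no match; recursion stops.
lvl values: 0, 1, 2, 3; the maximum is 3.

3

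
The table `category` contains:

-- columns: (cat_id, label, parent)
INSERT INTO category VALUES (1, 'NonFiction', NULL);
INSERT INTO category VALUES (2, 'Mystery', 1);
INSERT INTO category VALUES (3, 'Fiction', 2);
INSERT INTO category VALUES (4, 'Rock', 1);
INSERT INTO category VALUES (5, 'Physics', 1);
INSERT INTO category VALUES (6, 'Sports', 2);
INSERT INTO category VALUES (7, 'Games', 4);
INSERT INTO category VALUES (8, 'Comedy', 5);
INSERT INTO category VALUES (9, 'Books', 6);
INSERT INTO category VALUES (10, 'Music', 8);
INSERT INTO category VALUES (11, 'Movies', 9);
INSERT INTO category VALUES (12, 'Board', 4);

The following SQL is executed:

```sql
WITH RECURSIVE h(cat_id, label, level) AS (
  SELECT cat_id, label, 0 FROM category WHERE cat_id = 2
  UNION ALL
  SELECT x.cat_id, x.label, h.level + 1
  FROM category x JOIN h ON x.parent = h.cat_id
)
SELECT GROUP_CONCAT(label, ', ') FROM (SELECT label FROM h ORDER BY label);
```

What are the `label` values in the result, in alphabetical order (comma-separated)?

Base: cat_id=2 (Mystery) at level 0.
Iteration 1: rows with parent in {2} -> Fiction (id 3, level 1), Sports (id 6, level 1).
Iteration 2: rows with parent in {3,6} -> Books (id 9, level 2).
Iteration 3: rows with parent in {9} -> Movies (id 11, level 3).
Iteration 4: no rows with parent in {11}; recursion stops.

Books, Fiction, Movies, Mystery, Sports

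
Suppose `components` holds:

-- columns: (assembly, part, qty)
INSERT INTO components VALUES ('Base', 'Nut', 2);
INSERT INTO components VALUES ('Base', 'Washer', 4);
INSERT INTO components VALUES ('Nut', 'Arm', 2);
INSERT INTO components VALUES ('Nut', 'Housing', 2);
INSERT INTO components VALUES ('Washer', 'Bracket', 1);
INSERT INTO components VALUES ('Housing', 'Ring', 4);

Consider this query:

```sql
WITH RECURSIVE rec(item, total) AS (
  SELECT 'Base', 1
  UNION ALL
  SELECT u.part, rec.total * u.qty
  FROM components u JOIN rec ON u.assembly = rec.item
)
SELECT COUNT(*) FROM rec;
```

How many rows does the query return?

Base: (Base, total=1).
Iteration 1: components of {Base} -> Nut = 1*2 = 2, Washer = 1*4 = 4.
Iteration 2: components of {Nut,Washer} -> Arm = 2*2 = 4, Bracket = 4*1 = 4, Housing = 2*2 = 4.
Iteration 3: components of {Arm,Bracket,Housing} -> Ring = 4*4 = 16.
Iteration 4: no further components; recursion stops.
Total rows emitted: 7.

7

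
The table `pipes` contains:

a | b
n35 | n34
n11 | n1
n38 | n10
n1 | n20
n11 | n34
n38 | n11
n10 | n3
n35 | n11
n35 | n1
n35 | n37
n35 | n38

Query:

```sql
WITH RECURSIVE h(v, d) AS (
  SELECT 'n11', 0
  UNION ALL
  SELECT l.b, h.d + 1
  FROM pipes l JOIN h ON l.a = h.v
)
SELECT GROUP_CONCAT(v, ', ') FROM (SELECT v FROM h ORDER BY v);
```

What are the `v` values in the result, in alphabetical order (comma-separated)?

n1, n11, n20, n34

Base: (n11, d=0).
Iteration 1: edges from {n11} -> (n1, d=1), (n34, d=1).
Iteration 2: edges from {n1,n34} -> (n20, d=2).
Iteration 3: no outgoing edges from {n20}; recursion stops.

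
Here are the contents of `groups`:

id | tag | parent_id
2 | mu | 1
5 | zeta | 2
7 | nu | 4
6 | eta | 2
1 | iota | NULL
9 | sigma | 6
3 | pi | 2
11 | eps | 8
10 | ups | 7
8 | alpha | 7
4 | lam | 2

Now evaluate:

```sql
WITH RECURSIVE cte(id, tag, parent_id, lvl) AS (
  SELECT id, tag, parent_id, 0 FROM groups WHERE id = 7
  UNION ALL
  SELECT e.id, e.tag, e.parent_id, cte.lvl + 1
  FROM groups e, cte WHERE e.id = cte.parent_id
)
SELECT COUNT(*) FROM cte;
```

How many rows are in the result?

Base: id=7 (nu), parent_id=4, lvl 0.
Iteration 1: join on id=4 -> lam (id 4, parent_id=2, lvl 1).
Iteration 2: join on id=2 -> mu (id 2, parent_id=1, lvl 2).
Iteration 3: join on id=1 -> iota (id 1, parent_id=NULL, lvl 3).
Iteration 4: parent_id is NULL; no match; recursion stops.
Total rows emitted: 4.

4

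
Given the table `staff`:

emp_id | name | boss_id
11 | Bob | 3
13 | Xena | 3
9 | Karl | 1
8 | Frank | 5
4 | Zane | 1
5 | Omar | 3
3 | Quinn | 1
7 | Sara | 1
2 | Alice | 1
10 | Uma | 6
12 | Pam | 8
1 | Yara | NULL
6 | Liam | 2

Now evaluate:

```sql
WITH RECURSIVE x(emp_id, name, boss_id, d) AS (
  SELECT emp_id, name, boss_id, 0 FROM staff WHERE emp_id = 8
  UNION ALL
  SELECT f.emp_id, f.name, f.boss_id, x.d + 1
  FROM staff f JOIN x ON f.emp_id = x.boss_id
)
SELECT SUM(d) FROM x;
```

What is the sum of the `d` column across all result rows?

6

Base: emp_id=8 (Frank), boss_id=5, d 0.
Iteration 1: join on emp_id=5 -> Omar (id 5, boss_id=3, d 1).
Iteration 2: join on emp_id=3 -> Quinn (id 3, boss_id=1, d 2).
Iteration 3: join on emp_id=1 -> Yara (id 1, boss_id=NULL, d 3).
Iteration 4: boss_id is NULL; no match; recursion stops.
SUM(d) = 0 + 1 + 2 + 3 = 6.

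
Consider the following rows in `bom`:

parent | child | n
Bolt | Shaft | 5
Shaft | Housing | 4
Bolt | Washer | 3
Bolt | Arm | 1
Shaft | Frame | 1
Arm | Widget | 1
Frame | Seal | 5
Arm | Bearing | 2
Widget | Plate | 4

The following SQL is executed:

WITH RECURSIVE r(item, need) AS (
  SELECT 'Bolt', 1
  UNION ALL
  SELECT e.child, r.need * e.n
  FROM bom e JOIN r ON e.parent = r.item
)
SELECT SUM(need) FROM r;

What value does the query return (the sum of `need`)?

67

Base: (Bolt, need=1).
Iteration 1: components of {Bolt} -> Arm = 1*1 = 1, Shaft = 1*5 = 5, Washer = 1*3 = 3.
Iteration 2: components of {Arm,Shaft,Washer} -> Bearing = 1*2 = 2, Frame = 5*1 = 5, Housing = 5*4 = 20, Widget = 1*1 = 1.
Iteration 3: components of {Bearing,Frame,Housing,Widget} -> Plate = 1*4 = 4, Seal = 5*5 = 25.
Iteration 4: no further components; recursion stops.
SUM(need) = 1 + 5 + 3 + 1 + 20 + 5 + 1 + 2 + 25 + 4 = 67.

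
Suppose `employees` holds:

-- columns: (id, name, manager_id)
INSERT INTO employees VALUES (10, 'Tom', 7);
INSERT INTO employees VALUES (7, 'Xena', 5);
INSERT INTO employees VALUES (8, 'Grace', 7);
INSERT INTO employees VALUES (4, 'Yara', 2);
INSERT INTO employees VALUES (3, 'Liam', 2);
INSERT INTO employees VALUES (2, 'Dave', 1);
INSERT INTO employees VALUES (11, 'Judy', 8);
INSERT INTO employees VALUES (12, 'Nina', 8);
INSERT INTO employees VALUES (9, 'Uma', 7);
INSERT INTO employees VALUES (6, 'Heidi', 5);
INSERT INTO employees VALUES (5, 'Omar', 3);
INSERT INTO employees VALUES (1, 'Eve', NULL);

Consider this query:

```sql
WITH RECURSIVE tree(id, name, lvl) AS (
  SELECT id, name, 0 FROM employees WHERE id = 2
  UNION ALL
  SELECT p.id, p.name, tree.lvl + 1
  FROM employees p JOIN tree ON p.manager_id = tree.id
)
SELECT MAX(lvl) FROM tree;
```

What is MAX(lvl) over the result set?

Base: id=2 (Dave) at lvl 0.
Iteration 1: rows with manager_id in {2} -> Liam (id 3, lvl 1), Yara (id 4, lvl 1).
Iteration 2: rows with manager_id in {3,4} -> Omar (id 5, lvl 2).
Iteration 3: rows with manager_id in {5} -> Heidi (id 6, lvl 3), Xena (id 7, lvl 3).
Iteration 4: rows with manager_id in {6,7} -> Grace (id 8, lvl 4), Uma (id 9, lvl 4), Tom (id 10, lvl 4).
Iteration 5: rows with manager_id in {8,9,10} -> Judy (id 11, lvl 5), Nina (id 12, lvl 5).
Iteration 6: no rows with manager_id in {11,12}; recursion stops.
lvl values: 0, 1, 1, 2, 3, 3, 4, 4, 4, 5, 5; the maximum is 5.

5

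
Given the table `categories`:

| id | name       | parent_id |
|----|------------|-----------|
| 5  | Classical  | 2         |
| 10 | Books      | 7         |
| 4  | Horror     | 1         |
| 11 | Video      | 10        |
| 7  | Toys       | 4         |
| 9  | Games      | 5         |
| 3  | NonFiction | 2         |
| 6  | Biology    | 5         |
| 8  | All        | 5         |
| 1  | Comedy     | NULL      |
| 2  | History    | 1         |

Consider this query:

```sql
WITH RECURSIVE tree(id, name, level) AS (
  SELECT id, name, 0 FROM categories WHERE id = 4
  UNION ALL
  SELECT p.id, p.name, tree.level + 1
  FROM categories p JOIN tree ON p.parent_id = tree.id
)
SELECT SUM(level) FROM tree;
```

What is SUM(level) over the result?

Base: id=4 (Horror) at level 0.
Iteration 1: rows with parent_id in {4} -> Toys (id 7, level 1).
Iteration 2: rows with parent_id in {7} -> Books (id 10, level 2).
Iteration 3: rows with parent_id in {10} -> Video (id 11, level 3).
Iteration 4: no rows with parent_id in {11}; recursion stops.
SUM(level) = 0 + 1 + 2 + 3 = 6.

6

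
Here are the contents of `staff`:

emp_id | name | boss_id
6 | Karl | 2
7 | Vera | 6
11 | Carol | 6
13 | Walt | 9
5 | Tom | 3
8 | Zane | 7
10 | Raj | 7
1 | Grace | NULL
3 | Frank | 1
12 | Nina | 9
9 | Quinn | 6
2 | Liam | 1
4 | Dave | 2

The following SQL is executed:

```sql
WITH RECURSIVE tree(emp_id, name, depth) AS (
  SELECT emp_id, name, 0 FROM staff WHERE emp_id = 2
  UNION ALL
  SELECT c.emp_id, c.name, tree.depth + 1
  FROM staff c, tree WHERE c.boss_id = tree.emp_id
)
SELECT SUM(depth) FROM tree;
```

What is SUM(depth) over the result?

20

Base: emp_id=2 (Liam) at depth 0.
Iteration 1: rows with boss_id in {2} -> Dave (id 4, depth 1), Karl (id 6, depth 1).
Iteration 2: rows with boss_id in {4,6} -> Vera (id 7, depth 2), Quinn (id 9, depth 2), Carol (id 11, depth 2).
Iteration 3: rows with boss_id in {7,9,11} -> Zane (id 8, depth 3), Raj (id 10, depth 3), Nina (id 12, depth 3), Walt (id 13, depth 3).
Iteration 4: no rows with boss_id in {8,10,12,13}; recursion stops.
SUM(depth) = 0 + 1 + 1 + 2 + 2 + 2 + 3 + 3 + 3 + 3 = 20.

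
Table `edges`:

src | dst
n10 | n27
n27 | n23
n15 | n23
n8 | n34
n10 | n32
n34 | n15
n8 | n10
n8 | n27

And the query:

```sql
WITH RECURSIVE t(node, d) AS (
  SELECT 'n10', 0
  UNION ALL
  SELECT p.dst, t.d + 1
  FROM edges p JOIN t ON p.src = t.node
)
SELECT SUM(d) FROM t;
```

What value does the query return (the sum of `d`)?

4

Base: (n10, d=0).
Iteration 1: edges from {n10} -> (n27, d=1), (n32, d=1).
Iteration 2: edges from {n27,n32} -> (n23, d=2).
Iteration 3: no outgoing edges from {n23}; recursion stops.
SUM(d) = 0 + 1 + 1 + 2 = 4.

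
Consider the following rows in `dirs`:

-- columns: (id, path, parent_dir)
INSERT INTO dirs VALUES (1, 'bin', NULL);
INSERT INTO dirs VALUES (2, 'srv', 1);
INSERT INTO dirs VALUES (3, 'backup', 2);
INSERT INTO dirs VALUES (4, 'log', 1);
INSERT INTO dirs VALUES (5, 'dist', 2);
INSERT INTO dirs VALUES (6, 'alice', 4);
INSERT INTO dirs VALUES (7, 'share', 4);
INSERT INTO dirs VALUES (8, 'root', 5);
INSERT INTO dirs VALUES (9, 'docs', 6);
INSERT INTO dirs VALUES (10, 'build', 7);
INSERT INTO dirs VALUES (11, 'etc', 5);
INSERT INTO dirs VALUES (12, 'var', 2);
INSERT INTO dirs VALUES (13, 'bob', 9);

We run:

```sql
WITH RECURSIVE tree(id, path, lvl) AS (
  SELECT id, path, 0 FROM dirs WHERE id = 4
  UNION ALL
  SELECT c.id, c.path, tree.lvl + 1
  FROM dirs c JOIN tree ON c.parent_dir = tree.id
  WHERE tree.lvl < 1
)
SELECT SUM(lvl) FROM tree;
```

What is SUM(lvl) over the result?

Base: id=4 (log) at lvl 0.
Iteration 1: rows with parent_dir in {4} -> alice (id 6, lvl 1), share (id 7, lvl 1).
Iteration 2: lvl < 1 fails for all current rows; recursion stops.
SUM(lvl) = 0 + 1 + 1 = 2.

2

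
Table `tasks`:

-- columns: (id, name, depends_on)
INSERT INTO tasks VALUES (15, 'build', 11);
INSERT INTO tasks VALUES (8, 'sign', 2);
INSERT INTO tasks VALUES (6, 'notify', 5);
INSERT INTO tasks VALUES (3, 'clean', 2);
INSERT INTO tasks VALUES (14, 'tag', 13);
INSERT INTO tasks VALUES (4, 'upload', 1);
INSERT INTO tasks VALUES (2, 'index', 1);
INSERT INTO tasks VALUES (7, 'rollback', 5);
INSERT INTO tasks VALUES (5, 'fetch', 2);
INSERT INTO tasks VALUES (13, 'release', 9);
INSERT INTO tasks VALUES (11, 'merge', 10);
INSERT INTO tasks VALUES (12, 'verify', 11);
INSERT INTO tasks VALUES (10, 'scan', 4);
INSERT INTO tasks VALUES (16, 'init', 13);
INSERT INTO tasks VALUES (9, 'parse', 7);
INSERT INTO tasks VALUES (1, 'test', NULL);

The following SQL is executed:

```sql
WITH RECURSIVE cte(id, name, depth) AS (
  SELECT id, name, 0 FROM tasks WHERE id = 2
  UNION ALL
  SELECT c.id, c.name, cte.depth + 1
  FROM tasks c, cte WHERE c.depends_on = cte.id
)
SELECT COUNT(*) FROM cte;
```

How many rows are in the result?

Base: id=2 (index) at depth 0.
Iteration 1: rows with depends_on in {2} -> clean (id 3, depth 1), fetch (id 5, depth 1), sign (id 8, depth 1).
Iteration 2: rows with depends_on in {3,5,8} -> notify (id 6, depth 2), rollback (id 7, depth 2).
Iteration 3: rows with depends_on in {6,7} -> parse (id 9, depth 3).
Iteration 4: rows with depends_on in {9} -> release (id 13, depth 4).
Iteration 5: rows with depends_on in {13} -> tag (id 14, depth 5), init (id 16, depth 5).
Iteration 6: no rows with depends_on in {14,16}; recursion stops.
Total rows emitted: 10.

10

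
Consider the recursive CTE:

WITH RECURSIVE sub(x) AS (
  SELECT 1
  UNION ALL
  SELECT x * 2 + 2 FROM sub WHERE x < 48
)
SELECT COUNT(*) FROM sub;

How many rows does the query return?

Base: x=1.
Iteration 1: 1 < 48 holds -> x = 1 * 2 + 2 = 4.
Iteration 2: 4 < 48 holds -> x = 4 * 2 + 2 = 10.
Iteration 3: 10 < 48 holds -> x = 10 * 2 + 2 = 22.
Iteration 4: 22 < 48 holds -> x = 22 * 2 + 2 = 46.
Iteration 5: 46 < 48 holds -> x = 46 * 2 + 2 = 94.
Iteration 6: 94 < 48 fails; recursion stops.
Total rows emitted: 6.

6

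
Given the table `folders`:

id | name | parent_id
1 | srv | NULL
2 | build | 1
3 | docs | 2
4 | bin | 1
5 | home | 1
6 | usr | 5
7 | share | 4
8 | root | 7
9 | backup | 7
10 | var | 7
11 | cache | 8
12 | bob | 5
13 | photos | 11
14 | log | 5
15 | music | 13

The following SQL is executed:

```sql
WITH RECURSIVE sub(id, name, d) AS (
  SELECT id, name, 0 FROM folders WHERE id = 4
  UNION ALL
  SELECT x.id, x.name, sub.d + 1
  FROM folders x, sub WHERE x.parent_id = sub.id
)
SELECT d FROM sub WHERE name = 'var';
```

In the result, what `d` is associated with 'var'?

Base: id=4 (bin) at d 0.
Iteration 1: rows with parent_id in {4} -> share (id 7, d 1).
Iteration 2: rows with parent_id in {7} -> root (id 8, d 2), backup (id 9, d 2), var (id 10, d 2).
Iteration 3: rows with parent_id in {8,9,10} -> cache (id 11, d 3).
Iteration 4: rows with parent_id in {11} -> photos (id 13, d 4).
Iteration 5: rows with parent_id in {13} -> music (id 15, d 5).
Iteration 6: no rows with parent_id in {15}; recursion stops.

2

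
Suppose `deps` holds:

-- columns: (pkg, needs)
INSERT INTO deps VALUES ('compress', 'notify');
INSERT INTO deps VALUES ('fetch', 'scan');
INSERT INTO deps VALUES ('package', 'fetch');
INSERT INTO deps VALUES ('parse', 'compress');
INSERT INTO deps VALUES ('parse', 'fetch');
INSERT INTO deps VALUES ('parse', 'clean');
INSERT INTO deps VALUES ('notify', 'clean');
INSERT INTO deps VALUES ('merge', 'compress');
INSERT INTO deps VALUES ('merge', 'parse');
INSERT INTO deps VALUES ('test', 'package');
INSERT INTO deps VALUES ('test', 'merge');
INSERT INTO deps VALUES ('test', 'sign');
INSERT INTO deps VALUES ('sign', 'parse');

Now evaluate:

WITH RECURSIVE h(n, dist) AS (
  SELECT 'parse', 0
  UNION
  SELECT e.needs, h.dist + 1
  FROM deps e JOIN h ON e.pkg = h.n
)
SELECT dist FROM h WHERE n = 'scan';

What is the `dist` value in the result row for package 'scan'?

Base: (parse, dist=0).
Iteration 1: edges from {parse} -> (clean, dist=1), (compress, dist=1), (fetch, dist=1).
Iteration 2: edges from {clean,compress,fetch} -> (notify, dist=2), (scan, dist=2).
Iteration 3: edges from {notify,scan} -> (clean, dist=3).
Iteration 4: no outgoing edges from {clean}; recursion stops.

2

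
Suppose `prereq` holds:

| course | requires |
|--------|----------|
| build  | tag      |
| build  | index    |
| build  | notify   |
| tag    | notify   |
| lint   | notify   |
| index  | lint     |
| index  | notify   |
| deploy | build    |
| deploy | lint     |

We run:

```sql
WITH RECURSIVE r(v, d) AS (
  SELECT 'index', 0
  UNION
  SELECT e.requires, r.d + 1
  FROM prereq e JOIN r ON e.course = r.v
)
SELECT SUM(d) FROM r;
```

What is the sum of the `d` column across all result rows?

4

Base: (index, d=0).
Iteration 1: edges from {index} -> (lint, d=1), (notify, d=1).
Iteration 2: edges from {lint,notify} -> (notify, d=2).
Iteration 3: no outgoing edges from {notify}; recursion stops.
SUM(d) = 0 + 1 + 1 + 2 = 4.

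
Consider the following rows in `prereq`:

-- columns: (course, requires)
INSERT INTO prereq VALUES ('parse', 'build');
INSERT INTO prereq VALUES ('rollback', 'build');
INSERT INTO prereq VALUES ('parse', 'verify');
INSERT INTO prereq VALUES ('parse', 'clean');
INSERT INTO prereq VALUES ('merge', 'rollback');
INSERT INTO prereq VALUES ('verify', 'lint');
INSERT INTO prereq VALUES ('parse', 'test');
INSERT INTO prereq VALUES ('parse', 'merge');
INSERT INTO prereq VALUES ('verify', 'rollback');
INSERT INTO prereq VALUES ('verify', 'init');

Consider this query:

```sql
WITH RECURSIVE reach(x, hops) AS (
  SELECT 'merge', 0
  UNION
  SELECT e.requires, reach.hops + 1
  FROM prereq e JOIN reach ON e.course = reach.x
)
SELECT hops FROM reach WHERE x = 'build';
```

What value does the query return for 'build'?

Base: (merge, hops=0).
Iteration 1: edges from {merge} -> (rollback, hops=1).
Iteration 2: edges from {rollback} -> (build, hops=2).
Iteration 3: no outgoing edges from {build}; recursion stops.

2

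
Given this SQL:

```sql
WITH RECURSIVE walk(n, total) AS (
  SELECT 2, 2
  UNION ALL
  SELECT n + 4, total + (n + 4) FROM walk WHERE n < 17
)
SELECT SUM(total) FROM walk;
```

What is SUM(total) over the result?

110

Base: n=2, total=2.
Iteration 1: 2 < 17 holds -> n = 2 + 4 = 6, total = 2 + 6 = 8.
Iteration 2: 6 < 17 holds -> n = 6 + 4 = 10, total = 8 + 10 = 18.
Iteration 3: 10 < 17 holds -> n = 10 + 4 = 14, total = 18 + 14 = 32.
Iteration 4: 14 < 17 holds -> n = 14 + 4 = 18, total = 32 + 18 = 50.
Iteration 5: 18 < 17 fails; recursion stops.
SUM(total) = 2 + 8 + 18 + 32 + 50 = 110.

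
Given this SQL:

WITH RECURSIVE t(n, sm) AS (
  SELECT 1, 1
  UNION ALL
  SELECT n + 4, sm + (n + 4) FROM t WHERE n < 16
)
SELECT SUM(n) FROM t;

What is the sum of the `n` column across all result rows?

Base: n=1, sm=1.
Iteration 1: 1 < 16 holds -> n = 1 + 4 = 5, sm = 1 + 5 = 6.
Iteration 2: 5 < 16 holds -> n = 5 + 4 = 9, sm = 6 + 9 = 15.
Iteration 3: 9 < 16 holds -> n = 9 + 4 = 13, sm = 15 + 13 = 28.
Iteration 4: 13 < 16 holds -> n = 13 + 4 = 17, sm = 28 + 17 = 45.
Iteration 5: 17 < 16 fails; recursion stops.
SUM(n) = 1 + 5 + 9 + 13 + 17 = 45.

45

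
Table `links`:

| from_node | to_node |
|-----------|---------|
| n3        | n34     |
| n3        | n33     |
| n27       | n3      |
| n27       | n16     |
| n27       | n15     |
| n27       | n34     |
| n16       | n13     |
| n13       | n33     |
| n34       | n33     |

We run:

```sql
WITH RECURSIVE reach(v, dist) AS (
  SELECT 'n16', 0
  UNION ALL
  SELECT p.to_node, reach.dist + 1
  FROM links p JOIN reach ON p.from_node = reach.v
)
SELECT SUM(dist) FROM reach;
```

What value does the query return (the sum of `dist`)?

3

Base: (n16, dist=0).
Iteration 1: edges from {n16} -> (n13, dist=1).
Iteration 2: edges from {n13} -> (n33, dist=2).
Iteration 3: no outgoing edges from {n33}; recursion stops.
SUM(dist) = 0 + 1 + 2 = 3.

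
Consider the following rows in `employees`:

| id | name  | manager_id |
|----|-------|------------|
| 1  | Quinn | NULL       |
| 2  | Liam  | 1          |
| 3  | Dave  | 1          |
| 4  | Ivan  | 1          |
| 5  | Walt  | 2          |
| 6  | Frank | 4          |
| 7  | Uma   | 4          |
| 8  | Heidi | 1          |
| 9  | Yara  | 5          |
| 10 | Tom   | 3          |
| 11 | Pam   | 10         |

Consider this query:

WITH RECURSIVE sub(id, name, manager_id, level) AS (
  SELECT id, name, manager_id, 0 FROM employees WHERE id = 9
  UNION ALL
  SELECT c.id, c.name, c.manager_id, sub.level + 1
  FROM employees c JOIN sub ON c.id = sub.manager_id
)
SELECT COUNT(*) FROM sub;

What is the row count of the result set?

Base: id=9 (Yara), manager_id=5, level 0.
Iteration 1: join on id=5 -> Walt (id 5, manager_id=2, level 1).
Iteration 2: join on id=2 -> Liam (id 2, manager_id=1, level 2).
Iteration 3: join on id=1 -> Quinn (id 1, manager_id=NULL, level 3).
Iteration 4: manager_id is NULL; no match; recursion stops.
Total rows emitted: 4.

4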